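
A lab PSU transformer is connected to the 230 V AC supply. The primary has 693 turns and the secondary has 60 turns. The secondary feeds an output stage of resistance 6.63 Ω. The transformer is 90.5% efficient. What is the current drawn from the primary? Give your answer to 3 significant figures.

I_p ≈ 0.287 A

V_s = 230 × 60/693 = 19.913 V.
I_s = V_s/R = 19.913/6.63 = 3.0035 A.
P_out = V_s I_s = 19.913 × 3.0035 = 59.811 W.
P_in = P_out/η = 59.811/0.905 = 66.089 W.
I_p = P_in/V_p = 66.089/230 = 0.287 A.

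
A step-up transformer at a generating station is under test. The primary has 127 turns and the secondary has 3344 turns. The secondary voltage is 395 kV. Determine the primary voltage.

V_p/V_s = N_p/N_s, so V_p = 395000 × 127/3344 = 15000 V.

V_p ≈ 15000 V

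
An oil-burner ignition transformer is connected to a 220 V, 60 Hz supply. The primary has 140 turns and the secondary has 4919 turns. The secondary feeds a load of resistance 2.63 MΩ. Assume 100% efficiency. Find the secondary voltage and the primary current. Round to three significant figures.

V_s ≈ 7730 V, I_p ≈ 0.103 A

V_s = V_p × N_s/N_p = 220 × 4919/140 = 7729.9 V.
I_s = V_s/R = 7729.9/(2.63×10^6) = 0.0029391 A.
I_p = I_s × N_s/N_p = 0.0029391 × 4919/140 = 0.103 A.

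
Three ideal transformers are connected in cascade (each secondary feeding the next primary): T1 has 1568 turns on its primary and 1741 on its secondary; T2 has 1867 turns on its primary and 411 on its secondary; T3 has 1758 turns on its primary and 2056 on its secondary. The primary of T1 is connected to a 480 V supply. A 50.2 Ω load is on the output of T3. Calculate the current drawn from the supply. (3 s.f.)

After T1: V = 480.00 × 1741/1568 = 532.96 V.
After T2: V = 532.96 × 411/1867 = 117.33 V.
After T3: V = 117.33 × 2056/1758 = 137.21 V.
I_load = 137.21/50.2 = 2.7333 A, so P_out = 137.21 × 2.7333 = 375.05 W.
All ideal ⇒ P_in = P_out, so I_supply = 375.05/480 = 0.781 A.

I_supply ≈ 0.781 A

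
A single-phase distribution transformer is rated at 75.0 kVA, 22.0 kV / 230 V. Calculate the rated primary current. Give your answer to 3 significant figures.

I_p ≈ 3.41 A

I_p = S/V_p = 75000/22000 = 3.41 A.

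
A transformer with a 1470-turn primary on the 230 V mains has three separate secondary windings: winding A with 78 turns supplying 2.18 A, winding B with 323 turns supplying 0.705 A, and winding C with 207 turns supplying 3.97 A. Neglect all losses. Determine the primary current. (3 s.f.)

I_p ≈ 0.830 A

V_A = 230 × 78/1470 = 12.204 V; V_B = 230 × 323/1470 = 50.537 V; V_C = 230 × 207/1470 = 32.388 V.
P_out = V_A I_A + V_B I_B + V_C I_C = 12.204×2.18 + 50.537×0.705 + 32.388×3.97 = 26.605 + 35.629 + 128.58 = 190.81 W.
Ideal ⇒ P_in = P_out, so I_p = P_out/V_p = 190.81/230 = 0.830 A.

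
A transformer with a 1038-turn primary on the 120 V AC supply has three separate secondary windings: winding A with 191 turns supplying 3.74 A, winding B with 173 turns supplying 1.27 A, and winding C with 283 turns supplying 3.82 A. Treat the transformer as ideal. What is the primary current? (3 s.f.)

V_A = 120 × 191/1038 = 22.081 V; V_B = 120 × 173/1038 = 20.000 V; V_C = 120 × 283/1038 = 32.717 V.
P_out = V_A I_A + V_B I_B + V_C I_C = 22.081×3.74 + 20.000×1.27 + 32.717×3.82 = 82.583 + 25.400 + 124.98 = 232.96 W.
Ideal ⇒ P_in = P_out, so I_p = P_out/V_p = 232.96/120 = 1.94 A.

I_p ≈ 1.94 A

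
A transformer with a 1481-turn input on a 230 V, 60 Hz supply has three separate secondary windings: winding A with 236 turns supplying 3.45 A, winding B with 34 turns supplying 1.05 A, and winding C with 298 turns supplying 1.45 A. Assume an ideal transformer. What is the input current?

V_A = 230 × 236/1481 = 36.651 V; V_B = 230 × 34/1481 = 5.2802 V; V_C = 230 × 298/1481 = 46.280 V.
P_out = V_A I_A + V_B I_B + V_C I_C = 36.651×3.45 + 5.2802×1.05 + 46.280×1.45 = 126.45 + 5.5442 + 67.105 = 199.10 W.
Ideal ⇒ P_in = P_out, so I_in = P_out/V_in = 199.10/230 = 0.866 A.

I_in ≈ 0.866 A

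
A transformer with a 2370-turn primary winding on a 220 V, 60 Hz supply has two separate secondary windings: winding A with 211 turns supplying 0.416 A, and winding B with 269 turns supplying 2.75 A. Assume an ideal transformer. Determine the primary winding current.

I_p ≈ 0.349 A

V_A = 220 × 211/2370 = 19.586 V; V_B = 220 × 269/2370 = 24.970 V.
P_out = V_A I_A + V_B I_B = 19.586×0.416 + 24.970×2.75 = 8.1480 + 68.669 = 76.817 W.
Ideal ⇒ P_in = P_out, so I_p = P_out/V_p = 76.817/220 = 0.349 A.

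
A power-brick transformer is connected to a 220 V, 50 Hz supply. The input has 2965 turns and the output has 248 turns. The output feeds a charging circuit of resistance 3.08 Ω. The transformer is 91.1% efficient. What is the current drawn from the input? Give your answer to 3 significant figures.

I_in ≈ 0.549 A

V_out = 220 × 248/2965 = 18.401 V.
I_out = V_out/R = 18.401/3.08 = 5.9745 A.
P_out = V_out I_out = 18.401 × 5.9745 = 109.94 W.
P_in = P_out/η = 109.94/0.911 = 120.68 W.
I_in = P_in/V_in = 120.68/220 = 0.549 A.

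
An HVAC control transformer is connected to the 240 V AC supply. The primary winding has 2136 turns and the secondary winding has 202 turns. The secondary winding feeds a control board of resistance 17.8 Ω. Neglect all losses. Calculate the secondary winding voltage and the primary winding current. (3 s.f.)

V_s ≈ 22.7 V, I_p ≈ 0.121 A

V_s = V_p × N_s/N_p = 240 × 202/2136 = 22.697 V.
I_s = V_s/R = 22.697/17.8 = 1.2751 A.
I_p = I_s × N_s/N_p = 1.2751 × 202/2136 = 0.121 A.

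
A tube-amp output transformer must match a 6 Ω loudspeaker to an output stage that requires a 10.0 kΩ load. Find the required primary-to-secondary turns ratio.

Z_p/Z_s = (N_p/N_s)², so N_p/N_s = √(10000/6) = √1670 = 40.8.

N_p/N_s ≈ 40.8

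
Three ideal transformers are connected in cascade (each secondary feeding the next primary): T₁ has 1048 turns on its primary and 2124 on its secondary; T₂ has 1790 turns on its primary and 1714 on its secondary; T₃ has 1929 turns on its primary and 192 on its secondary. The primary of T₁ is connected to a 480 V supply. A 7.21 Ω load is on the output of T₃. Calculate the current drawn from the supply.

Secondary of T₁: V = 480.00 × 2124/1048 = 972.82 V.
Secondary of T₂: V = 972.82 × 1714/1790 = 931.52 V.
Secondary of T₃: V = 931.52 × 192/1929 = 92.717 V.
I_load = 92.717/7.21 = 12.860 A, so P_out = 92.717 × 12.860 = 1192.3 W.
All ideal ⇒ P_in = P_out, so I_supply = 1192.3/480 = 2.48 A.

I_supply ≈ 2.48 A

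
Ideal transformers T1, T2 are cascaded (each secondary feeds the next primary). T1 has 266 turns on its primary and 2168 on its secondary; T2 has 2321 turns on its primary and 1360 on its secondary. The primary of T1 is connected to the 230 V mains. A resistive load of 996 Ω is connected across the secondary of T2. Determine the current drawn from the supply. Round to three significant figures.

I_supply ≈ 5.27 A

Secondary of T1: V = 230.00 × 2168/266 = 1874.6 V.
Secondary of T2: V = 1874.6 × 1360/2321 = 1098.4 V.
I_load = 1098.4/996 = 1.1028 A, so P_out = 1098.4 × 1.1028 = 1211.4 W.
All ideal ⇒ P_in = P_out, so I_supply = 1211.4/230 = 5.27 A.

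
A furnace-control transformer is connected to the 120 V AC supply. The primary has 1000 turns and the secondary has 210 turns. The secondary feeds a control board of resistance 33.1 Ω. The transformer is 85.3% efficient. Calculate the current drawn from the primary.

I_p ≈ 0.187 A

V_s = 120 × 210/1000 = 25.200 V.
I_s = V_s/R = 25.200/33.1 = 0.76133 A.
P_out = V_s I_s = 25.200 × 0.76133 = 19.185 W.
P_in = P_out/η = 19.185/0.853 = 22.492 W.
I_p = P_in/V_p = 22.492/120 = 0.187 A.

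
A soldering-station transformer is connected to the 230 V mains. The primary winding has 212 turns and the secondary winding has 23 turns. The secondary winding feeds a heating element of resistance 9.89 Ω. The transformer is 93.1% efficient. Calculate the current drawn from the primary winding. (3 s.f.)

I_p ≈ 0.294 A

V_s = 230 × 23/212 = 24.953 V.
I_s = V_s/R = 24.953/9.89 = 2.5230 A.
P_out = V_s I_s = 24.953 × 2.5230 = 62.957 W.
P_in = P_out/η = 62.957/0.931 = 67.623 W.
I_p = P_in/V_p = 67.623/230 = 0.294 A.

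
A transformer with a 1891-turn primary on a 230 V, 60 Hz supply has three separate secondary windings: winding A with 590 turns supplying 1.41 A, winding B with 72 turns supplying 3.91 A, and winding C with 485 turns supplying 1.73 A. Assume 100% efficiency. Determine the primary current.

I_p ≈ 1.03 A

V_A = 230 × 590/1891 = 71.761 V; V_B = 230 × 72/1891 = 8.7573 V; V_C = 230 × 485/1891 = 58.990 V.
P_out = V_A I_A + V_B I_B + V_C I_C = 71.761×1.41 + 8.7573×3.91 + 58.990×1.73 = 101.18 + 34.241 + 102.05 = 237.48 W.
Ideal ⇒ P_in = P_out, so I_p = P_out/V_p = 237.48/230 = 1.03 A.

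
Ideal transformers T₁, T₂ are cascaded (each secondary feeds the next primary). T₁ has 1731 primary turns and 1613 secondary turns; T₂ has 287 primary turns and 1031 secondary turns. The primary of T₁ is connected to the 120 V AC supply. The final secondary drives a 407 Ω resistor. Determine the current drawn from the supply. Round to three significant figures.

I_supply ≈ 3.30 A

After T₁: V = 120.00 × 1613/1731 = 111.82 V.
After T₂: V = 111.82 × 1031/287 = 401.69 V.
I_load = 401.69/407 = 0.98696 A, so P_out = 401.69 × 0.98696 = 396.46 W.
All ideal ⇒ P_in = P_out, so I_supply = 396.46/120 = 3.30 A.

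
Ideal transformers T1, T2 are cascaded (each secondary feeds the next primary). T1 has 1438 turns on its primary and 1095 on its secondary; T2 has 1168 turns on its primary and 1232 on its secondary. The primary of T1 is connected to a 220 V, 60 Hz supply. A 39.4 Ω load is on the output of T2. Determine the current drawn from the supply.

Secondary of T1: V = 220.00 × 1095/1438 = 167.52 V.
Secondary of T2: V = 167.52 × 1232/1168 = 176.70 V.
I_load = 176.70/39.4 = 4.4849 A, so P_out = 176.70 × 4.4849 = 792.49 W.
All ideal ⇒ P_in = P_out, so I_supply = 792.49/220 = 3.60 A.

I_supply ≈ 3.60 A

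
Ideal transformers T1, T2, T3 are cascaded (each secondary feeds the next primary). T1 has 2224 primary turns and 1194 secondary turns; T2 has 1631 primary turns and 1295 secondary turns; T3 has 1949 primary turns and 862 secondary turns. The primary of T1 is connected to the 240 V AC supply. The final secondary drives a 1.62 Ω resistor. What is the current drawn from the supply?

Secondary of T1: V = 240.00 × 1194/2224 = 128.85 V.
Secondary of T2: V = 128.85 × 1295/1631 = 102.30 V.
Secondary of T3: V = 102.30 × 862/1949 = 45.247 V.
I_load = 45.247/1.62 = 27.930 A, so P_out = 45.247 × 27.930 = 1263.8 W.
All ideal ⇒ P_in = P_out, so I_supply = 1263.8/240 = 5.27 A.

I_supply ≈ 5.27 A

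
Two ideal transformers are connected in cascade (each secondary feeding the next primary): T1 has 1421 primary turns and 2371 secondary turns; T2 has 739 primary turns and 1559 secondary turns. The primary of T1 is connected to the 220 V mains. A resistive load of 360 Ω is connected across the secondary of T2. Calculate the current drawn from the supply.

I_supply ≈ 7.57 A

Secondary of T1: V = 220.00 × 2371/1421 = 367.08 V.
Secondary of T2: V = 367.08 × 1559/739 = 774.39 V.
I_load = 774.39/360 = 2.1511 A, so P_out = 774.39 × 2.1511 = 1665.8 W.
All ideal ⇒ P_in = P_out, so I_supply = 1665.8/220 = 7.57 A.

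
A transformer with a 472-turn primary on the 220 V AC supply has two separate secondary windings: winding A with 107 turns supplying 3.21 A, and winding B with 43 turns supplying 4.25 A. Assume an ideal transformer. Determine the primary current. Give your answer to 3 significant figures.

I_p ≈ 1.11 A

V_A = 220 × 107/472 = 49.873 V; V_B = 220 × 43/472 = 20.042 V.
P_out = V_A I_A + V_B I_B = 49.873×3.21 + 20.042×4.25 = 160.09 + 85.180 = 245.27 W.
Ideal ⇒ P_in = P_out, so I_p = P_out/V_p = 245.27/220 = 1.11 A.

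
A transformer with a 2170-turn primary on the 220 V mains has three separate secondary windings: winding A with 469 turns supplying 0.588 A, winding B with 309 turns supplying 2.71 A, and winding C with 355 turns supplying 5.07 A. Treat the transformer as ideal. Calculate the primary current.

I_p ≈ 1.34 A

V_A = 220 × 469/2170 = 47.548 V; V_B = 220 × 309/2170 = 31.327 V; V_C = 220 × 355/2170 = 35.991 V.
P_out = V_A I_A + V_B I_B + V_C I_C = 47.548×0.588 + 31.327×2.71 + 35.991×5.07 = 27.958 + 84.897 + 182.47 = 295.33 W.
Ideal ⇒ P_in = P_out, so I_p = P_out/V_p = 295.33/220 = 1.34 A.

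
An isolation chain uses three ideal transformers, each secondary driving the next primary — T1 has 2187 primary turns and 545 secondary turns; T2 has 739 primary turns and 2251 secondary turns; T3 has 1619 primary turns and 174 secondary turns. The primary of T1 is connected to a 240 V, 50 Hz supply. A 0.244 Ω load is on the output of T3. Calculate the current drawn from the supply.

Secondary of T1: V = 240.00 × 545/2187 = 59.808 V.
Secondary of T2: V = 59.808 × 2251/739 = 182.18 V.
Secondary of T3: V = 182.18 × 174/1619 = 19.579 V.
I_load = 19.579/0.244 = 80.242 A, so P_out = 19.579 × 80.242 = 1571.1 W.
All ideal ⇒ P_in = P_out, so I_supply = 1571.1/240 = 6.55 A.

I_supply ≈ 6.55 A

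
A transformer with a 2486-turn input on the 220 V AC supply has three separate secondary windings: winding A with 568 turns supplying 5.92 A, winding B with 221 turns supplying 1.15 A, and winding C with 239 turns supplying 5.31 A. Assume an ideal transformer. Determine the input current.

I_in ≈ 1.97 A

V_A = 220 × 568/2486 = 50.265 V; V_B = 220 × 221/2486 = 19.558 V; V_C = 220 × 239/2486 = 21.150 V.
P_out = V_A I_A + V_B I_B + V_C I_C = 50.265×5.92 + 19.558×1.15 + 21.150×5.31 = 297.57 + 22.491 + 112.31 = 432.37 W.
Ideal ⇒ P_in = P_out, so I_in = P_out/V_in = 432.37/220 = 1.97 A.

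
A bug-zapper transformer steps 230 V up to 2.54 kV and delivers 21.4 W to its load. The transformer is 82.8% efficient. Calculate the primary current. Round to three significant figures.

P_in = P_out/η = 21.4/0.828 = 25.845 W.
I_p = P_in/V_p = 25.845/230 = 0.112 A.

I_p ≈ 0.112 A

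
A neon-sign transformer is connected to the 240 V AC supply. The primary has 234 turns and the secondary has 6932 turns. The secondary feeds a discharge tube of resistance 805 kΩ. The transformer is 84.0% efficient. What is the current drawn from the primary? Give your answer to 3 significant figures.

I_p ≈ 0.311 A

V_s = 240 × 6932/234 = 7109.7 V.
I_s = V_s/R = 7109.7/805000 = 0.0088320 A.
P_out = V_s I_s = 7109.7 × 0.0088320 = 62.793 W.
P_in = P_out/η = 62.793/0.840 = 74.754 W.
I_p = P_in/V_p = 74.754/240 = 0.311 A.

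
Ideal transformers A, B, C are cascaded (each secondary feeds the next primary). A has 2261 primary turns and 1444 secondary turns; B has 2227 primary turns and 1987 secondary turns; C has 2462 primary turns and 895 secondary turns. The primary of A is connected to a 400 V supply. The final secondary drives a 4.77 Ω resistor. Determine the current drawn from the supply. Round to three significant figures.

After A: V = 400.00 × 1444/2261 = 255.46 V.
After B: V = 255.46 × 1987/2227 = 227.93 V.
After C: V = 227.93 × 895/2462 = 82.859 V.
I_load = 82.859/4.77 = 17.371 A, so P_out = 82.859 × 17.371 = 1439.3 W.
All ideal ⇒ P_in = P_out, so I_supply = 1439.3/400 = 3.60 A.

I_supply ≈ 3.60 A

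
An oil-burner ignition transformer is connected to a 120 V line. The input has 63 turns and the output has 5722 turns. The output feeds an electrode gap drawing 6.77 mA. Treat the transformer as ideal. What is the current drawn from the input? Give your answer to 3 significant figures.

I_in ≈ 0.615 A

For an ideal transformer I_in N_in = I_out N_out, so I_in = 0.00677 × 5722/63 = 0.615 A.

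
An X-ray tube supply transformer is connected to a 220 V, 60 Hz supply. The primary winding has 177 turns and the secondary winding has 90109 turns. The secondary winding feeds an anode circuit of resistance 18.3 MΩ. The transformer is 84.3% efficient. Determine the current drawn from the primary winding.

I_p ≈ 3.70 A

V_s = 220 × 90109/177 = 112000 V.
I_s = V_s/R = 112000/(1.83×10^7) = 0.0061202 A.
P_out = V_s I_s = 112000 × 0.0061202 = 685.46 W.
P_in = P_out/η = 685.46/0.843 = 813.12 W.
I_p = P_in/V_p = 813.12/220 = 3.70 A.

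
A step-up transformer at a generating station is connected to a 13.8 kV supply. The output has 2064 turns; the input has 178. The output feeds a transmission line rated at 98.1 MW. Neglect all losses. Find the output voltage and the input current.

V_out = V_in × N_out/N_in = 13800 × 2064/178 = 160020 V.
I_out = P/V_out = 9.81×10^7/160020 = 613.06 A.
I_in = I_out × N_out/N_in = 613.06 × 2064/178 = 7110 A.

V_out ≈ 160000 V, I_in ≈ 7110 A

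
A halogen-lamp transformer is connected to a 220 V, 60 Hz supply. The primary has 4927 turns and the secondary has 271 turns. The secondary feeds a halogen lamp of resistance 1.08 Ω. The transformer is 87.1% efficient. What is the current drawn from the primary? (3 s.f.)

I_p ≈ 0.708 A

V_s = 220 × 271/4927 = 12.101 V.
I_s = V_s/R = 12.101/1.08 = 11.204 A.
P_out = V_s I_s = 12.101 × 11.204 = 135.58 W.
P_in = P_out/η = 135.58/0.871 = 155.66 W.
I_p = P_in/V_p = 155.66/220 = 0.708 A.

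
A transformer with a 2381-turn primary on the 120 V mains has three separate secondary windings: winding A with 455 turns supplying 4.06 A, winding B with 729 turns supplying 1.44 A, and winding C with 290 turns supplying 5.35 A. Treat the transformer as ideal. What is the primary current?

I_p ≈ 1.87 A

V_A = 120 × 455/2381 = 22.932 V; V_B = 120 × 729/2381 = 36.741 V; V_C = 120 × 290/2381 = 14.616 V.
P_out = V_A I_A + V_B I_B + V_C I_C = 22.932×4.06 + 36.741×1.44 + 14.616×5.35 = 93.102 + 52.907 + 78.194 = 224.20 W.
Ideal ⇒ P_in = P_out, so I_p = P_out/V_p = 224.20/120 = 1.87 A.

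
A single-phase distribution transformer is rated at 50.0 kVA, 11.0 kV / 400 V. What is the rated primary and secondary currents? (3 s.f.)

I_p ≈ 4.55 A, I_s ≈ 125 A

I_p = S/V_p = 50000/11000 = 4.55 A.
I_s = S/V_s = 50000/400 = 125 A.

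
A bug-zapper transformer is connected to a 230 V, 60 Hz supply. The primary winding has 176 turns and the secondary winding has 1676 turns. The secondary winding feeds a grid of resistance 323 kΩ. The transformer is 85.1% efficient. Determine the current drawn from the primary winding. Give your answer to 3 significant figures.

I_p ≈ 0.0759 A

V_s = 230 × 1676/176 = 2190.2 V.
I_s = V_s/R = 2190.2/323000 = 0.0067809 A.
P_out = V_s I_s = 2190.2 × 0.0067809 = 14.852 W.
P_in = P_out/η = 14.852/0.851 = 17.452 W.
I_p = P_in/V_p = 17.452/230 = 0.0759 A.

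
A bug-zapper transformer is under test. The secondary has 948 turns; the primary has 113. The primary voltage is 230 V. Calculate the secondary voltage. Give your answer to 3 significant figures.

V_s ≈ 1930 V

V_s/V_p = N_s/N_p, so V_s = 230 × 948/113 = 1930 V.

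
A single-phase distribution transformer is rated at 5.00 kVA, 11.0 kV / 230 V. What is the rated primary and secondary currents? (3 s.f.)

I_p ≈ 0.455 A, I_s ≈ 21.7 A

I_p = S/V_p = 5000/11000 = 0.455 A.
I_s = S/V_s = 5000/230 = 21.7 A.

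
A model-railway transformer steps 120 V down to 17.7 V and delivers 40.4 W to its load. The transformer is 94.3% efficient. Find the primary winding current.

I_p ≈ 0.357 A

P_in = P_out/η = 40.4/0.943 = 42.842 W.
I_p = P_in/V_p = 42.842/120 = 0.357 A.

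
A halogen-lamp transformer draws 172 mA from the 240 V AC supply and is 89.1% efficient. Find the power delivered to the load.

P_out ≈ 36.8 W

P_in = V_in I_in = 240 × 0.172 = 41.280 W.
P_out = η P_in = 0.891 × 41.280 = 36.8 W.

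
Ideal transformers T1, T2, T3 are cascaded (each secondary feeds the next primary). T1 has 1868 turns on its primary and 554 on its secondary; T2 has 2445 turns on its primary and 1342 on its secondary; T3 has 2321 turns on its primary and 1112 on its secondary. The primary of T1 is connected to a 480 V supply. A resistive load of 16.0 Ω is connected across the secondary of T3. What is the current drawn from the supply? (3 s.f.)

After T1: V = 480.00 × 554/1868 = 142.36 V.
After T2: V = 142.36 × 1342/2445 = 78.135 V.
After T3: V = 78.135 × 1112/2321 = 37.435 V.
I_load = 37.435/16.0 = 2.3397 A, so P_out = 37.435 × 2.3397 = 87.586 W.
All ideal ⇒ P_in = P_out, so I_supply = 87.586/480 = 0.182 A.

I_supply ≈ 0.182 A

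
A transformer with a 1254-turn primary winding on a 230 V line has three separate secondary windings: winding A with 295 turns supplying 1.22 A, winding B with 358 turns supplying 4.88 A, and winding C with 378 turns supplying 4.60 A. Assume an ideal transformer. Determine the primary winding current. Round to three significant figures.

I_p ≈ 3.07 A

V_A = 230 × 295/1254 = 54.107 V; V_B = 230 × 358/1254 = 65.662 V; V_C = 230 × 378/1254 = 69.330 V.
P_out = V_A I_A + V_B I_B + V_C I_C = 54.107×1.22 + 65.662×4.88 + 69.330×4.60 = 66.010 + 320.43 + 318.92 = 705.36 W.
Ideal ⇒ P_in = P_out, so I_p = P_out/V_p = 705.36/230 = 3.07 A.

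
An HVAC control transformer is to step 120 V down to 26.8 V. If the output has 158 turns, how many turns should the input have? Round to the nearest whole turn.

N_in = 707 turns

N_in/N_out = V_in/V_out, so N_in = 158 × 120/26.8 = 707.5 ≈ 707 turns.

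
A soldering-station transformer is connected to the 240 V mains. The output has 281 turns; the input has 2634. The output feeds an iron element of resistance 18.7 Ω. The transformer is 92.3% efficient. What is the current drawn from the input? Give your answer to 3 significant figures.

I_in ≈ 0.158 A

V_out = 240 × 281/2634 = 25.604 V.
I_out = V_out/R = 25.604/18.7 = 1.3692 A.
P_out = V_out I_out = 25.604 × 1.3692 = 35.056 W.
P_in = P_out/η = 35.056/0.923 = 37.980 W.
I_in = P_in/V_in = 37.980/240 = 0.158 A.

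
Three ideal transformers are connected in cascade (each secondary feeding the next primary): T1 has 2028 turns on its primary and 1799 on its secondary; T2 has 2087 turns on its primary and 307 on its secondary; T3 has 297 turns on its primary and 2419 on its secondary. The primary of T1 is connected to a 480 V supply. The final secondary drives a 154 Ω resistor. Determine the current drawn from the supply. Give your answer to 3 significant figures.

After T1: V = 480.00 × 1799/2028 = 425.80 V.
After T2: V = 425.80 × 307/2087 = 62.635 V.
After T3: V = 62.635 × 2419/297 = 510.15 V.
I_load = 510.15/154 = 3.3127 A, so P_out = 510.15 × 3.3127 = 1690.0 W.
All ideal ⇒ P_in = P_out, so I_supply = 1690.0/480 = 3.52 A.

I_supply ≈ 3.52 A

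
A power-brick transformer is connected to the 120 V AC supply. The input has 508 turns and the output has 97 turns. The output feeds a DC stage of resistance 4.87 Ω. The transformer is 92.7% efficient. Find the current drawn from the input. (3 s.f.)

V_out = 120 × 97/508 = 22.913 V.
I_out = V_out/R = 22.913/4.87 = 4.7050 A.
P_out = V_out I_out = 22.913 × 4.7050 = 107.81 W.
P_in = P_out/η = 107.81/0.927 = 116.30 W.
I_in = P_in/V_in = 116.30/120 = 0.969 A.

I_in ≈ 0.969 A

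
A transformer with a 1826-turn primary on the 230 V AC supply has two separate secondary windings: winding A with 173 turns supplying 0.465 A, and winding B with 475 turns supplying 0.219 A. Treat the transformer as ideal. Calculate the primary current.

V_A = 230 × 173/1826 = 21.791 V; V_B = 230 × 475/1826 = 59.830 V.
P_out = V_A I_A + V_B I_B = 21.791×0.465 + 59.830×0.219 = 10.133 + 13.103 = 23.236 W.
Ideal ⇒ P_in = P_out, so I_p = P_out/V_p = 23.236/230 = 0.101 A.

I_p ≈ 0.101 A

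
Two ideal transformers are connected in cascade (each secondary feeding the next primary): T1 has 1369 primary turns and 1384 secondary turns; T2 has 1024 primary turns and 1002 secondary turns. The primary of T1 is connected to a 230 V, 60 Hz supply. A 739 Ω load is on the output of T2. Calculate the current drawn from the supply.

I_supply ≈ 0.305 A

Secondary of T1: V = 230.00 × 1384/1369 = 232.52 V.
Secondary of T2: V = 232.52 × 1002/1024 = 227.52 V.
I_load = 227.52/739 = 0.30788 A, so P_out = 227.52 × 0.30788 = 70.051 W.
All ideal ⇒ P_in = P_out, so I_supply = 70.051/230 = 0.305 A.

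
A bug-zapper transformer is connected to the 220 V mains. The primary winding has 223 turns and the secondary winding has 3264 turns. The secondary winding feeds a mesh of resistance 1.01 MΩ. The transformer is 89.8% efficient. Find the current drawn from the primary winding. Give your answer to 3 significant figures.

I_p ≈ 0.0520 A

V_s = 220 × 3264/223 = 3220.1 V.
I_s = V_s/R = 3220.1/(1.01×10^6) = 0.0031882 A.
P_out = V_s I_s = 3220.1 × 0.0031882 = 10.266 W.
P_in = P_out/η = 10.266/0.898 = 11.432 W.
I_p = P_in/V_p = 11.432/220 = 0.0520 A.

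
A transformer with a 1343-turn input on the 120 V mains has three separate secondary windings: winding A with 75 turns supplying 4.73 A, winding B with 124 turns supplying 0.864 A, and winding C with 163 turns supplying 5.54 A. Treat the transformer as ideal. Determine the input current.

V_A = 120 × 75/1343 = 6.7014 V; V_B = 120 × 124/1343 = 11.080 V; V_C = 120 × 163/1343 = 14.564 V.
P_out = V_A I_A + V_B I_B + V_C I_C = 6.7014×4.73 + 11.080×0.864 + 14.564×5.54 = 31.698 + 9.5728 + 80.687 = 121.96 W.
Ideal ⇒ P_in = P_out, so I_in = P_out/V_in = 121.96/120 = 1.02 A.

I_in ≈ 1.02 A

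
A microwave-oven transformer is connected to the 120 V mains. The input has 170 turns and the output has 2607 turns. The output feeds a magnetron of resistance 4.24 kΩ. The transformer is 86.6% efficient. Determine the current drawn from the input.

V_out = 120 × 2607/170 = 1840.2 V.
I_out = V_out/R = 1840.2/4240 = 0.43402 A.
P_out = V_out I_out = 1840.2 × 0.43402 = 798.69 W.
P_in = P_out/η = 798.69/0.866 = 922.28 W.
I_in = P_in/V_in = 922.28/120 = 7.69 A.

I_in ≈ 7.69 A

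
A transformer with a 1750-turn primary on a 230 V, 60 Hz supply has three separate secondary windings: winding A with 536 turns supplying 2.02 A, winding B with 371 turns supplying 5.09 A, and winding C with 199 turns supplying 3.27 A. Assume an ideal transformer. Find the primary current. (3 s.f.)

V_A = 230 × 536/1750 = 70.446 V; V_B = 230 × 371/1750 = 48.760 V; V_C = 230 × 199/1750 = 26.154 V.
P_out = V_A I_A + V_B I_B + V_C I_C = 70.446×2.02 + 48.760×5.09 + 26.154×3.27 = 142.30 + 248.19 + 85.525 = 476.01 W.
Ideal ⇒ P_in = P_out, so I_p = P_out/V_p = 476.01/230 = 2.07 A.

I_p ≈ 2.07 A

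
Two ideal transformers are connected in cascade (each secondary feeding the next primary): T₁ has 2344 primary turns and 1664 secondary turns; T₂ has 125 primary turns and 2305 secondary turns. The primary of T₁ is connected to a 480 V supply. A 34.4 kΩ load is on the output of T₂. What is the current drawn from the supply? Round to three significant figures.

I_supply ≈ 2.39 A

Secondary of T₁: V = 480.00 × 1664/2344 = 340.75 V.
Secondary of T₂: V = 340.75 × 2305/125 = 6283.4 V.
I_load = 6283.4/34400 = 0.18266 A, so P_out = 6283.4 × 0.18266 = 1147.7 W.
All ideal ⇒ P_in = P_out, so I_supply = 1147.7/480 = 2.39 A.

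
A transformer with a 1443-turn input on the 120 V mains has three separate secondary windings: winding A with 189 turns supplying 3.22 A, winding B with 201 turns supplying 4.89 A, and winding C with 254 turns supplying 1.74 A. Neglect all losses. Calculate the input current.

V_A = 120 × 189/1443 = 15.717 V; V_B = 120 × 201/1443 = 16.715 V; V_C = 120 × 254/1443 = 21.123 V.
P_out = V_A I_A + V_B I_B + V_C I_C = 15.717×3.22 + 16.715×4.89 + 21.123×1.74 = 50.610 + 81.737 + 36.753 = 169.10 W.
Ideal ⇒ P_in = P_out, so I_in = P_out/V_in = 169.10/120 = 1.41 A.

I_in ≈ 1.41 A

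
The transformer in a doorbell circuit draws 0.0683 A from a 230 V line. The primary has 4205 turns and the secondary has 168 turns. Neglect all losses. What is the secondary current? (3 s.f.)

I_s/I_p = N_p/N_s, so I_s = 0.0683 × 4205/168 = 1.71 A.

I_s ≈ 1.71 A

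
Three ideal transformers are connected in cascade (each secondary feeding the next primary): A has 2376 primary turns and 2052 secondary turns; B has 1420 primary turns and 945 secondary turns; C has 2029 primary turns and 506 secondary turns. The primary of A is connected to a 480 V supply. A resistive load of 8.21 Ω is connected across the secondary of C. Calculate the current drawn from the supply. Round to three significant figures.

I_supply ≈ 1.20 A

Secondary of A: V = 480.00 × 2052/2376 = 414.55 V.
Secondary of B: V = 414.55 × 945/1420 = 275.88 V.
Secondary of C: V = 275.88 × 506/2029 = 68.799 V.
I_load = 68.799/8.21 = 8.3799 A, so P_out = 68.799 × 8.3799 = 576.53 W.
All ideal ⇒ P_in = P_out, so I_supply = 576.53/480 = 1.20 A.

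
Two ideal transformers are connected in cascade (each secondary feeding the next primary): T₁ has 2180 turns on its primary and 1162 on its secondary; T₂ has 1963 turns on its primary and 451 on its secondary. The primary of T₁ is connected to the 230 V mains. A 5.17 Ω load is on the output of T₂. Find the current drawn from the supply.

Secondary of T₁: V = 230.00 × 1162/2180 = 122.60 V.
Secondary of T₂: V = 122.60 × 451/1963 = 28.167 V.
I_load = 28.167/5.17 = 5.4481 A, so P_out = 28.167 × 5.4481 = 153.45 W.
All ideal ⇒ P_in = P_out, so I_supply = 153.45/230 = 0.667 A.

I_supply ≈ 0.667 A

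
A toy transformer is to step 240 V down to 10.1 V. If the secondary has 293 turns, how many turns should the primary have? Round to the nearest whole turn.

N_p = 6962 turns

N_p/N_s = V_p/V_s, so N_p = 293 × 240/10.1 = 6962.4 ≈ 6962 turns.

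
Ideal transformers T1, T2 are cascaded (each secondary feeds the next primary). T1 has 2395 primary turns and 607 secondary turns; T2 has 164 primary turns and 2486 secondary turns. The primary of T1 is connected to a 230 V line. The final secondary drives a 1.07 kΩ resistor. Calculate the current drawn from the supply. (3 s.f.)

Secondary of T1: V = 230.00 × 607/2395 = 58.292 V.
Secondary of T2: V = 58.292 × 2486/164 = 883.63 V.
I_load = 883.63/1070 = 0.82582 A, so P_out = 883.63 × 0.82582 = 729.71 W.
All ideal ⇒ P_in = P_out, so I_supply = 729.71/230 = 3.17 A.

I_supply ≈ 3.17 A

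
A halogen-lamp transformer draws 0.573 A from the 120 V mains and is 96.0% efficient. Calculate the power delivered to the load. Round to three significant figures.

P_out ≈ 66.0 W

P_in = V_p I_p = 120 × 0.573 = 68.760 W.
P_out = η P_in = 0.960 × 68.760 = 66.0 W.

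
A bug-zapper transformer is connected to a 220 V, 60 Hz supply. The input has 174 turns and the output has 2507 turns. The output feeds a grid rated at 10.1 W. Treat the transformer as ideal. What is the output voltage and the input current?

V_out ≈ 3170 V, I_in ≈ 0.0459 A

V_out = V_in × N_out/N_in = 220 × 2507/174 = 3169.8 V.
I_out = P/V_out = 10.1/3169.8 = 0.0031864 A.
I_in = I_out × N_out/N_in = 0.0031864 × 2507/174 = 0.0459 A.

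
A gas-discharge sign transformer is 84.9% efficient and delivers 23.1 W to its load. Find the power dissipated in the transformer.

P_loss ≈ 4.11 W

P_in = P_out/η = 23.1/0.849 = 27.2085 W.
P_loss = P_in − P_out = 27.2085 − 23.1 = 4.11 W.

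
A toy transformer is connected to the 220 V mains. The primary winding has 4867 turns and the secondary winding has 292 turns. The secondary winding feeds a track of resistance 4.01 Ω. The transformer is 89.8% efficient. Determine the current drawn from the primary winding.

V_s = 220 × 292/4867 = 13.199 V.
I_s = V_s/R = 13.199/4.01 = 3.2915 A.
P_out = V_s I_s = 13.199 × 3.2915 = 43.445 W.
P_in = P_out/η = 43.445/0.898 = 48.380 W.
I_p = P_in/V_p = 48.380/220 = 0.220 A.

I_p ≈ 0.220 A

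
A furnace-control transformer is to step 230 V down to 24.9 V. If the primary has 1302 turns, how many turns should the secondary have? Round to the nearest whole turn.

N_s/N_p = V_s/V_p, so N_s = 1302 × 24.9/230 = 141.0 ≈ 141 turns.

N_s = 141 turns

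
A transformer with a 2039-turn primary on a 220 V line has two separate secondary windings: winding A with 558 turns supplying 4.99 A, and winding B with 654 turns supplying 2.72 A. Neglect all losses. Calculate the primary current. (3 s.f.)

I_p ≈ 2.24 A

V_A = 220 × 558/2039 = 60.206 V; V_B = 220 × 654/2039 = 70.564 V.
P_out = V_A I_A + V_B I_B = 60.206×4.99 + 70.564×2.72 = 300.43 + 191.93 = 492.36 W.
Ideal ⇒ P_in = P_out, so I_p = P_out/V_p = 492.36/220 = 2.24 A.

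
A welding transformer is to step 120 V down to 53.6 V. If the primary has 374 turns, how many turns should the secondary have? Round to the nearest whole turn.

N_s/N_p = V_s/V_p, so N_s = 374 × 53.6/120 = 167.1 ≈ 167 turns.

N_s = 167 turns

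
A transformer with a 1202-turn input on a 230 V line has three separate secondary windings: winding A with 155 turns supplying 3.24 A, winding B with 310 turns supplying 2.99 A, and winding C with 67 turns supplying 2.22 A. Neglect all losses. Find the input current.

V_A = 230 × 155/1202 = 29.659 V; V_B = 230 × 310/1202 = 59.318 V; V_C = 230 × 67/1202 = 12.820 V.
P_out = V_A I_A + V_B I_B + V_C I_C = 29.659×3.24 + 59.318×2.99 + 12.820×2.22 = 96.095 + 177.36 + 28.461 = 301.92 W.
Ideal ⇒ P_in = P_out, so I_in = P_out/V_in = 301.92/230 = 1.31 A.

I_in ≈ 1.31 A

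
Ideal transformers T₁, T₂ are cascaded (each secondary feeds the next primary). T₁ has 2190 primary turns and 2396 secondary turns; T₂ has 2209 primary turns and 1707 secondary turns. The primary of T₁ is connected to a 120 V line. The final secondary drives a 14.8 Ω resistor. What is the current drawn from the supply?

After T₁: V = 120.00 × 2396/2190 = 131.29 V.
After T₂: V = 131.29 × 1707/2209 = 101.45 V.
I_load = 101.45/14.8 = 6.8549 A, so P_out = 101.45 × 6.8549 = 695.44 W.
All ideal ⇒ P_in = P_out, so I_supply = 695.44/120 = 5.80 A.

I_supply ≈ 5.80 A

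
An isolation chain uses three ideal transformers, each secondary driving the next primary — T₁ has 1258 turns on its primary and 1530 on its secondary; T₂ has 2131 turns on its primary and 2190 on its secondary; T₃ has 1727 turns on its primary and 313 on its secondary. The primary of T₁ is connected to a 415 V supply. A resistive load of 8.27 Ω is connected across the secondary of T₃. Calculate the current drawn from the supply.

I_supply ≈ 2.58 A

Secondary of T₁: V = 415.00 × 1530/1258 = 504.73 V.
Secondary of T₂: V = 504.73 × 2190/2131 = 518.70 V.
Secondary of T₃: V = 518.70 × 313/1727 = 94.009 V.
I_load = 94.009/8.27 = 11.368 A, so P_out = 94.009 × 11.368 = 1068.7 W.
All ideal ⇒ P_in = P_out, so I_supply = 1068.7/415 = 2.58 A.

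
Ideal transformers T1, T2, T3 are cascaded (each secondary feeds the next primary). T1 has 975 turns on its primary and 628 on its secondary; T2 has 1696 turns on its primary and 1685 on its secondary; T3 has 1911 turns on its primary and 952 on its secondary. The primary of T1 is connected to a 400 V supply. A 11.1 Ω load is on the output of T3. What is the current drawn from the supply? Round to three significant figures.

I_supply ≈ 3.66 A

After T1: V = 400.00 × 628/975 = 257.64 V.
After T2: V = 257.64 × 1685/1696 = 255.97 V.
After T3: V = 255.97 × 952/1911 = 127.52 V.
I_load = 127.52/11.1 = 11.488 A, so P_out = 127.52 × 11.488 = 1464.9 W.
All ideal ⇒ P_in = P_out, so I_supply = 1464.9/400 = 3.66 A.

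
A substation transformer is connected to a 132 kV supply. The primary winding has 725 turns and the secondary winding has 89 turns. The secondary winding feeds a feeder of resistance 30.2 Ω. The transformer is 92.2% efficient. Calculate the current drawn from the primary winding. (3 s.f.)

I_p ≈ 71.4 A

V_s = 132000 × 89/725 = 16204 V.
I_s = V_s/R = 16204/30.2 = 536.56 A.
P_out = V_s I_s = 16204 × 536.56 = 8.6945×10^6 W.
P_in = P_out/η = 8.6945×10^6/0.922 = 9.4301×10^6 W.
I_p = P_in/V_p = 9.4301×10^6/132000 = 71.4 A.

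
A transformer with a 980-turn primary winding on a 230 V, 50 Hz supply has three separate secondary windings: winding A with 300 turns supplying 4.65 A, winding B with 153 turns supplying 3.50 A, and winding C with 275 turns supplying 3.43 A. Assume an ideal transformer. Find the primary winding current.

V_A = 230 × 300/980 = 70.408 V; V_B = 230 × 153/980 = 35.908 V; V_C = 230 × 275/980 = 64.541 V.
P_out = V_A I_A + V_B I_B + V_C I_C = 70.408×4.65 + 35.908×3.50 + 64.541×3.43 = 327.40 + 125.68 + 221.38 = 674.45 W.
Ideal ⇒ P_in = P_out, so I_p = P_out/V_p = 674.45/230 = 2.93 A.

I_p ≈ 2.93 A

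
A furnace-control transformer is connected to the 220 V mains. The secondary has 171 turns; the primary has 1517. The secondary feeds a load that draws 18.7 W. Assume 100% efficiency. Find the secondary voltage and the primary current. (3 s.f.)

V_s = V_p × N_s/N_p = 220 × 171/1517 = 24.799 V.
I_s = P/V_s = 18.7/24.799 = 0.75406 A.
I_p = I_s × N_s/N_p = 0.75406 × 171/1517 = 0.0850 A.

V_s ≈ 24.8 V, I_p ≈ 0.0850 A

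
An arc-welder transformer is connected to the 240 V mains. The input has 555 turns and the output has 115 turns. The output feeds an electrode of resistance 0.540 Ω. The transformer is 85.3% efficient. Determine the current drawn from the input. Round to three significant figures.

V_out = 240 × 115/555 = 49.730 V.
I_out = V_out/R = 49.730/0.540 = 92.092 A.
P_out = V_out I_out = 49.730 × 92.092 = 4579.7 W.
P_in = P_out/η = 4579.7/0.853 = 5369.0 W.
I_in = P_in/V_in = 5369.0/240 = 22.4 A.

I_in ≈ 22.4 A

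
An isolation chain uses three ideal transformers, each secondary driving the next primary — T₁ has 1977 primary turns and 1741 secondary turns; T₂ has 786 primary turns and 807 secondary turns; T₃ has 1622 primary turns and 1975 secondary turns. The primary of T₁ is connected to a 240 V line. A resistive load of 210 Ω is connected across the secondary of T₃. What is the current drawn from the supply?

After T₁: V = 240.00 × 1741/1977 = 211.35 V.
After T₂: V = 211.35 × 807/786 = 217.00 V.
After T₃: V = 217.00 × 1975/1622 = 264.22 V.
I_load = 264.22/210 = 1.2582 A, so P_out = 264.22 × 1.2582 = 332.45 W.
All ideal ⇒ P_in = P_out, so I_supply = 332.45/240 = 1.39 A.

I_supply ≈ 1.39 A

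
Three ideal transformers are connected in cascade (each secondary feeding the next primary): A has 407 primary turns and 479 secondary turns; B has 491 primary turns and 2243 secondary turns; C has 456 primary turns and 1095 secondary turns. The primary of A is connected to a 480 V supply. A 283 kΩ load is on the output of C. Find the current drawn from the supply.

I_supply ≈ 0.283 A

Secondary of A: V = 480.00 × 479/407 = 564.91 V.
Secondary of B: V = 564.91 × 2243/491 = 2580.7 V.
Secondary of C: V = 2580.7 × 1095/456 = 6197.0 V.
I_load = 6197.0/283000 = 0.021897 A, so P_out = 6197.0 × 0.021897 = 135.70 W.
All ideal ⇒ P_in = P_out, so I_supply = 135.70/480 = 0.283 A.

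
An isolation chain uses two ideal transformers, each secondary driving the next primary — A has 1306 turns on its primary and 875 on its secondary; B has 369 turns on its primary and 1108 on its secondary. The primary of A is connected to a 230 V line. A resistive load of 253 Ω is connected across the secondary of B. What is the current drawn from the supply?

I_supply ≈ 3.68 A

After A: V = 230.00 × 875/1306 = 154.10 V.
After B: V = 154.10 × 1108/369 = 462.71 V.
I_load = 462.71/253 = 1.8289 A, so P_out = 462.71 × 1.8289 = 846.24 W.
All ideal ⇒ P_in = P_out, so I_supply = 846.24/230 = 3.68 A.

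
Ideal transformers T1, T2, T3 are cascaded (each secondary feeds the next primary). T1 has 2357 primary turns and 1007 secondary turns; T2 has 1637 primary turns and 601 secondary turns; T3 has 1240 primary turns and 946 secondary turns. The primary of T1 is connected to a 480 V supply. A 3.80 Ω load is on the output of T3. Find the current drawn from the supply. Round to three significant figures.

Secondary of T1: V = 480.00 × 1007/2357 = 205.07 V.
Secondary of T2: V = 205.07 × 601/1637 = 75.290 V.
Secondary of T3: V = 75.290 × 946/1240 = 57.439 V.
I_load = 57.439/3.80 = 15.116 A, so P_out = 57.439 × 15.116 = 868.22 W.
All ideal ⇒ P_in = P_out, so I_supply = 868.22/480 = 1.81 A.

I_supply ≈ 1.81 A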